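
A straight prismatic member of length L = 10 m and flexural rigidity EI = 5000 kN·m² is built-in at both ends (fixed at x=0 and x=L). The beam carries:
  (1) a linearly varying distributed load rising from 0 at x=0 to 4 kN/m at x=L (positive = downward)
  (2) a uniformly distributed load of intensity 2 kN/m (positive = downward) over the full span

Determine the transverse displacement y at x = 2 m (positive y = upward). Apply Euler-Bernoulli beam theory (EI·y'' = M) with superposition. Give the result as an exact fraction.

y(2) = -376/46875 m

Load 1 — triangular load w₀=4 kN/m (0→w₀ over full span):
  y_1 = -w₀x²(L-x)²(x+2L)/(120LEI) = -4·2²·(10-2)²·(2+2·10)/(120·10·5000) = -176/46875 m
Load 2 — uniform load w=2 kN/m over full span:
  y_2 = -wx²(L-x)²/(24EI) = -2·2²·(10-2)²/(24·5000) = -8/1875 m
Superposition: y = Σ y_i = -376/46875 m ≈ -0.008021 m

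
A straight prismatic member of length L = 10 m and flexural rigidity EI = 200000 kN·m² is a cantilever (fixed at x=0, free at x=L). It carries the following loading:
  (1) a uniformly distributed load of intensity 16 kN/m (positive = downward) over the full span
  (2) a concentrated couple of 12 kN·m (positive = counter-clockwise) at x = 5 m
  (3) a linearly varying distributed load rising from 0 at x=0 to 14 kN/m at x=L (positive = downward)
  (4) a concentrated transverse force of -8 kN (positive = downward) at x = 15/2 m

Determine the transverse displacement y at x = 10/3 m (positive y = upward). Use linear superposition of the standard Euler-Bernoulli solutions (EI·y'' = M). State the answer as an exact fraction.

y(10/3) = -39029/1458000 m

Load 1 — uniform load w=16 kN/m over full span:
  y_1 = -wx²(x²-4Lx+6L²)/(24EI) = -16·(10/3)²·((10/3)²-4·10·(10/3)+6·10²)/(24·200000) = -43/2430 m
Load 2 — applied couple M₀=12 kN·m at a=5 m (b=L-a=5):
  y_2 = M₀x²/(2EI)  [x≤a] = 12·(10/3)²/(2·200000) = 1/3000 m
Load 3 — triangular load w₀=14 kN/m (0→w₀ over full span):
  y_3 = (w₀Lx³/12-w₀L²x²/6-w₀x⁵/(120L))/EI = (14·10·(10/3)³/12-14·10²·(10/3)²/6-14·(10/3)⁵/(120·10))/200000 = -3157/291600 m
Load 4 — point force P=-8 kN at a=15/2 m (b=L-a=5/2):
  y_4 = -Px²(3a-x)/(6EI)  [x≤a] = -(-8)·(10/3)²·(3·(15/2)-(10/3))/(6·200000) = 23/16200 m
Superposition: y = Σ y_i = -39029/1458000 m ≈ -0.026769 m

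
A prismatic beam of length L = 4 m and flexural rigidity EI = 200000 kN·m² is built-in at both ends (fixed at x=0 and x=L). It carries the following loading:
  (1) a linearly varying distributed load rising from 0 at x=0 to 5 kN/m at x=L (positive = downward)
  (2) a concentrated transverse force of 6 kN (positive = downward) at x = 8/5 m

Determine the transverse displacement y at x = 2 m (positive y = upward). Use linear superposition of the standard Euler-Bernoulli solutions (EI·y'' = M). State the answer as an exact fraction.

Load 1 — triangular load w₀=5 kN/m (0→w₀ over full span):
  y_1 = -w₀x²(L-x)²(x+2L)/(120LEI) = -5·2²·(4-2)²·(2+2·4)/(120·4·200000) = -1/120000 m
Load 2 — point force P=6 kN at a=8/5 m (b=L-a=12/5):
  y_2 = -Pa²(L-x)²(3bL-(3b+a)(L-x))/(6L³EI)  [x>a] = -6·(8/5)²·(4-2)²·(3·(12/5)·4-(3·(12/5)+(8/5))·(4-2))/(6·4³·200000) = -7/781250 m
Superposition: y = Σ y_i = -1297/75000000 m ≈ -0.000017 m

y(2) = -1297/75000000 m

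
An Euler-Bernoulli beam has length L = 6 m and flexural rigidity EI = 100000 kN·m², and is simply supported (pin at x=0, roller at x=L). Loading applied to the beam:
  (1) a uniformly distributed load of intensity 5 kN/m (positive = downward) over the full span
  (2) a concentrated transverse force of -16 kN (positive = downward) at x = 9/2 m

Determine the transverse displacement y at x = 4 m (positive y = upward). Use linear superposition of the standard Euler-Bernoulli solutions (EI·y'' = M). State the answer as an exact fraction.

Load 1 — uniform load w=5 kN/m over full span:
  y_1 = -wx(L³-2Lx²+x³)/(24EI) = -5·4·(6³-2·6·4²+4³)/(24·100000) = -11/15000 m
Load 2 — point force P=-16 kN at a=9/2 m (b=L-a=3/2):
  y_2 = -Pbx(L²-b²-x²)/(6LEI)  [x≤a] = -(-16)·(3/2)·4·(6²-(3/2)²-4²)/(6·6·100000) = 71/150000 m
Superposition: y = Σ y_i = -13/50000 m ≈ -0.000260 m

y(4) = -13/50000 m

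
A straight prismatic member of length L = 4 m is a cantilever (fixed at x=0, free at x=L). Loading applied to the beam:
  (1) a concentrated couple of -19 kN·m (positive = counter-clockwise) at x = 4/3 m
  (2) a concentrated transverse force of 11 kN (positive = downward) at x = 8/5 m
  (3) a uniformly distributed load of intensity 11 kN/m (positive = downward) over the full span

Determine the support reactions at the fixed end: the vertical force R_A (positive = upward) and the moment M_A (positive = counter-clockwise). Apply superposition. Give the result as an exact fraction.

Load 1 — applied couple M₀=-19 kN·m at a=4/3 m (b=L-a=8/3):
  R_A = 0 kN
  M_A = -M₀ = -(-19) = 19 kN·m
Load 2 — point force P=11 kN at a=8/5 m (b=L-a=12/5):
  R_A = P = 11 kN
  M_A = Pa = 11·(8/5) = 88/5 kN·m
Load 3 — uniform load w=11 kN/m over full span:
  R_A = wL = 11·4 = 44 kN
  M_A = wL²/2 = 11·4²/2 = 88 kN·m
Superposition: R_A = 55 kN, M_A = 623/5 kN·m

R_A = 55 kN, M_A = 623/5 kN·m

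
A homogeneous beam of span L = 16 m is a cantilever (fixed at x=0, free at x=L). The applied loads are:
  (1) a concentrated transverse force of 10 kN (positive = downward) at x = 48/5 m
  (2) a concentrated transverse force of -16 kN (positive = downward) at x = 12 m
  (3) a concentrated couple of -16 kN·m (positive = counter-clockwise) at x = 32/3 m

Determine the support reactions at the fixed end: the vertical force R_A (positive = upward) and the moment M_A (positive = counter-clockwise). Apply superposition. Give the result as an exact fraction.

R_A = -6 kN, M_A = -80 kN·m

Load 1 — point force P=10 kN at a=48/5 m (b=L-a=32/5):
  R_A = P = 10 kN
  M_A = Pa = 10·(48/5) = 96 kN·m
Load 2 — point force P=-16 kN at a=12 m (b=L-a=4):
  R_A = P = (-16) = -16 kN
  M_A = Pa = (-16)·12 = -192 kN·m
Load 3 — applied couple M₀=-16 kN·m at a=32/3 m (b=L-a=16/3):
  R_A = 0 kN
  M_A = -M₀ = -(-16) = 16 kN·m
Superposition: R_A = -6 kN, M_A = -80 kN·m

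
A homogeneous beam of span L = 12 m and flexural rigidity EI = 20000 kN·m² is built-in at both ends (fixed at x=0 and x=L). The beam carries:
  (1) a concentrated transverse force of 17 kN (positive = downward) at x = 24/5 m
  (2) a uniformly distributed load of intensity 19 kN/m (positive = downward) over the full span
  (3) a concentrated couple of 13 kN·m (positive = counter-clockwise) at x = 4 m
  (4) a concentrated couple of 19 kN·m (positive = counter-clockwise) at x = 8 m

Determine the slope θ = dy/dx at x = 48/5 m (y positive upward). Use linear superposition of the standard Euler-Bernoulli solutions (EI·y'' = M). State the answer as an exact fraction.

θ(48/5) = 228331/15625000 rad

Load 1 — point force P=17 kN at a=24/5 m (b=L-a=36/5):
  θ_1 = Pa²(L-x)(2bL-(3b+a)(L-x))/(2L³EI)  [x>a] = 17·(24/5)²·(12-(48/5))·(2·(36/5)·12-(3·(36/5)+(24/5))·(12-(48/5)))/(2·12³·20000) = 2907/1953125 rad
Load 2 — uniform load w=19 kN/m over full span:
  θ_2 = -wx(L-x)(L-2x)/(12EI) = -19·(48/5)·(12-(48/5))·(12-2·(48/5))/(12·20000) = 1026/78125 rad
Load 3 — applied couple M₀=13 kN·m at a=4 m (b=L-a=8):
  θ_3 = (R_Ax²/2 - M_Ax - M₀(x-a))/EI  [x>a] with R_A=13/9, M_A=0 = ((13/9)·(48/5)²/2 - 0·(48/5) - 13·((48/5)-4))/20000 = -39/125000 rad
Load 4 — applied couple M₀=19 kN·m at a=8 m (b=L-a=4):
  θ_4 = (R_Ax²/2 - M_Ax - M₀(x-a))/EI  [x>a] with R_A=19/9, M_A=19/3 = ((19/9)·(48/5)²/2 - (19/3)·(48/5) - 19·((48/5)-8))/20000 = 19/62500 rad
Superposition: θ = Σ θ_i = 228331/15625000 rad ≈ 0.014613 rad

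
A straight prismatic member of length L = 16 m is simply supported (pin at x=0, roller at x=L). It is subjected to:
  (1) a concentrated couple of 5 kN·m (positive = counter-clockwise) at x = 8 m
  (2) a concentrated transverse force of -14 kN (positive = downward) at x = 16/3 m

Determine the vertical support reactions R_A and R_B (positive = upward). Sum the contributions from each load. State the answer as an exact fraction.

Load 1 — applied couple M₀=5 kN·m at a=8 m (b=L-a=8):
  R_A = M₀/L = 5/16 kN
  R_B = -M₀/L = -5/16 kN
Load 2 — point force P=-14 kN at a=16/3 m (b=L-a=32/3):
  R_A = Pb/L = (-14)·(32/3)/16 = -28/3 kN
  R_B = Pa/L = (-14)·(16/3)/16 = -14/3 kN
Superposition: R_A = -433/48 kN, R_B = -239/48 kN

R_A = -433/48 kN, R_B = -239/48 kN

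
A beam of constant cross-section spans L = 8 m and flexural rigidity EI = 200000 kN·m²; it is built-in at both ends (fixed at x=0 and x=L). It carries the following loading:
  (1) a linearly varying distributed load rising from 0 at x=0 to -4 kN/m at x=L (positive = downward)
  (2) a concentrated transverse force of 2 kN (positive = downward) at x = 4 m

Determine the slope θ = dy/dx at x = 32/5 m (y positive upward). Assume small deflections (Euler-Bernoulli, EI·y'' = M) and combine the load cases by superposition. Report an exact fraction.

θ(32/5) = -799/23437500 rad

Load 1 — triangular load w₀=-4 kN/m (0→w₀ over full span):
  θ_1 = -w₀(2x(L-x)(L-2x)(x+2L)+x²(L-x)²)/(120LEI) = -(-4)·(2·(32/5)·(8-(32/5))·(8-2·(32/5))·((32/5)+2·8)+(32/5)²·(8-(32/5))²)/(120·8·200000) = -256/5859375 rad
Load 2 — point force P=2 kN at a=4 m (b=L-a=4):
  θ_2 = Pa²(L-x)(2bL-(3b+a)(L-x))/(2L³EI)  [x>a] = 2·4²·(8-(32/5))·(2·4·8-(3·4+4)·(8-(32/5)))/(2·8³·200000) = 3/312500 rad
Superposition: θ = Σ θ_i = -799/23437500 rad ≈ -0.000034 rad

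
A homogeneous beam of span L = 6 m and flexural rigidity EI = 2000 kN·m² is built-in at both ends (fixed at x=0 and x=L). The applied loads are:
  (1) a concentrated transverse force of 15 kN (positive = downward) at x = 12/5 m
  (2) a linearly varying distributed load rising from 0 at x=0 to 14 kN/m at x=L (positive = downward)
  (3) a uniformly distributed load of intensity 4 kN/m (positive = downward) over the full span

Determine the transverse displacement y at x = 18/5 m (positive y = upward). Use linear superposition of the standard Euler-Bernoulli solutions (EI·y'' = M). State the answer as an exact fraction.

y(18/5) = -46683/1953125 m

Load 1 — point force P=15 kN at a=12/5 m (b=L-a=18/5):
  y_1 = -Pa²(L-x)²(3bL-(3b+a)(L-x))/(6L³EI)  [x>a] = -15·(12/5)²·(6-(18/5))²·(3·(18/5)·6-(3·(18/5)+(12/5))·(6-(18/5)))/(6·6³·2000) = -2484/390625 m
Load 2 — triangular load w₀=14 kN/m (0→w₀ over full span):
  y_2 = -w₀x²(L-x)²(x+2L)/(120LEI) = -14·(18/5)²·(6-(18/5))²·((18/5)+2·6)/(120·6·2000) = -22113/1953125 m
Load 3 — uniform load w=4 kN/m over full span:
  y_3 = -wx²(L-x)²/(24EI) = -4·(18/5)²·(6-(18/5))²/(24·2000) = -486/78125 m
Superposition: y = Σ y_i = -46683/1953125 m ≈ -0.023902 m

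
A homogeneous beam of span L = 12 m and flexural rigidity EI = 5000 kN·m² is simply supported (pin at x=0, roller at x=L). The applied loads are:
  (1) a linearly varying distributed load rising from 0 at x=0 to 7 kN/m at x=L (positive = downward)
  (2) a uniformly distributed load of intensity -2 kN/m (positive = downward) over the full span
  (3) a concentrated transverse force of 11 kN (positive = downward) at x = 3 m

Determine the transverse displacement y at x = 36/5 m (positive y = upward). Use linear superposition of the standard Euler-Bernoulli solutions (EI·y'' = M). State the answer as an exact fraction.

y(36/5) = -10135089/78125000 m

Load 1 — triangular load w₀=7 kN/m (0→w₀ over full span):
  y_1 = -w₀x(7L⁴-10L²x²+3x⁴)/(360LEI) = -7·(36/5)·(7·12⁴-10·12²·(36/5)²+3·(36/5)⁴)/(360·12·5000) = -1790208/9765625 m
Load 2 — uniform load w=-2 kN/m over full span:
  y_2 = -wx(L³-2Lx²+x³)/(24EI) = -(-2)·(36/5)·(12³-2·12·(36/5)²+(36/5)³)/(24·5000) = 40176/390625 m
Load 3 — point force P=11 kN at a=3 m (b=L-a=9):
  y_3 = -Pa(L-x)(2Lx-a²-x²)/(6LEI)  [x>a] = -11·3·(12-(36/5))·(2·12·(36/5)-3²-(36/5)²)/(6·12·5000) = -30789/625000 m
Superposition: y = Σ y_i = -10135089/78125000 m ≈ -0.129729 m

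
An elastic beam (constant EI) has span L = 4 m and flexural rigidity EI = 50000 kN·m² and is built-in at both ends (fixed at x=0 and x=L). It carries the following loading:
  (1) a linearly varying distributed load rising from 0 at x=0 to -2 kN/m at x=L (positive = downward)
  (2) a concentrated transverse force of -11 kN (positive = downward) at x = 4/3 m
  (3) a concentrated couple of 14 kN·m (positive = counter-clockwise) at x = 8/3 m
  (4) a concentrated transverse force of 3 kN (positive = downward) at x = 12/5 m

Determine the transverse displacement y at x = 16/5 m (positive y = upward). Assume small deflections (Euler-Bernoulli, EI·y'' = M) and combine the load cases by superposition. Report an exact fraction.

Load 1 — triangular load w₀=-2 kN/m (0→w₀ over full span):
  y_1 = -w₀x²(L-x)²(x+2L)/(120LEI) = -(-2)·(16/5)²·(4-(16/5))²·((16/5)+2·4)/(120·4·50000) = 896/146484375 m
Load 2 — point force P=-11 kN at a=4/3 m (b=L-a=8/3):
  y_2 = -Pa²(L-x)²(3bL-(3b+a)(L-x))/(6L³EI)  [x>a] = -(-11)·(4/3)²·(4-(16/5))²·(3·(8/3)·4-(3·(8/3)+(4/3))·(4-(16/5)))/(6·4³·50000) = 506/31640625 m
Load 3 — applied couple M₀=14 kN·m at a=8/3 m (b=L-a=4/3):
  y_3 = (R_Ax³/6 - M_Ax²/2 - M₀(x-a)²/2)/EI  [x>a] with R_A=14/3, M_A=14/3 = ((14/3)·(16/5)³/6 - (14/3)·(16/5)²/2 - 14·((16/5)-(8/3))²/2)/50000 = -28/3515625 m
Load 4 — point force P=3 kN at a=12/5 m (b=L-a=8/5):
  y_4 = -Pa²(L-x)²(3bL-(3b+a)(L-x))/(6L³EI)  [x>a] = -3·(12/5)²·(4-(16/5))²·(3·(8/5)·4-(3·(8/5)+(12/5))·(4-(16/5)))/(6·4³·50000) = -378/48828125 m
Superposition: y = Σ y_i = 25324/3955078125 m ≈ 0.000006 m

y(16/5) = 25324/3955078125 m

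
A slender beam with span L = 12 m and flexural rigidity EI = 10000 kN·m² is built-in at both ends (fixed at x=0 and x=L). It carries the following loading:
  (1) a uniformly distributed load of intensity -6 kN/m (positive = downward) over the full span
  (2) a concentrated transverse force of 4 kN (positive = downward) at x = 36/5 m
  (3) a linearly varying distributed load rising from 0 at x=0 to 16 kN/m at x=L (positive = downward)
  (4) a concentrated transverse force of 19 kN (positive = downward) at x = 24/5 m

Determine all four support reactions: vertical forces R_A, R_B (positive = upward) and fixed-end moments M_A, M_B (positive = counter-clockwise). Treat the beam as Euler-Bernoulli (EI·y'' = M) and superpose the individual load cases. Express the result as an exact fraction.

Load 1 — uniform load w=-6 kN/m over full span:
  R_A = wL/2 = (-6)·12/2 = -36 kN
  M_A = wL²/12 = (-6)·12²/12 = -72 kN·m
  R_B = wL/2 = (-6)·12/2 = -36 kN
  M_B = -wL²/12 = -(-6)·12²/12 = 72 kN·m
Load 2 — point force P=4 kN at a=36/5 m (b=L-a=24/5):
  R_A = Pb²(3a+b)/L³ = 4·(24/5)²·(3·(36/5)+(24/5))/12³ = 176/125 kN
  M_A = Pab²/L² = 4·(36/5)·(24/5)²/12² = 576/125 kN·m
  R_B = Pa²(a+3b)/L³ = 4·(36/5)²·((36/5)+3·(24/5))/12³ = 324/125 kN
  M_B = -Pa²b/L² = -4·(36/5)²·(24/5)/12² = -864/125 kN·m
Load 3 — triangular load w₀=16 kN/m (0→w₀ over full span):
  R_A = 3w₀L/20 = 3·16·12/20 = 144/5 kN
  M_A = w₀L²/30 = 16·12²/30 = 384/5 kN·m
  R_B = 7w₀L/20 = 7·16·12/20 = 336/5 kN
  M_B = -w₀L²/20 = -16·12²/20 = -576/5 kN·m
Load 4 — point force P=19 kN at a=24/5 m (b=L-a=36/5):
  R_A = Pb²(3a+b)/L³ = 19·(36/5)²·(3·(24/5)+(36/5))/12³ = 1539/125 kN
  M_A = Pab²/L² = 19·(24/5)·(36/5)²/12² = 4104/125 kN·m
  R_B = Pa²(a+3b)/L³ = 19·(24/5)²·((24/5)+3·(36/5))/12³ = 836/125 kN
  M_B = -Pa²b/L² = -19·(24/5)²·(36/5)/12² = -2736/125 kN·m
Superposition: R_A = 163/25 kN, M_A = 1056/25 kN·m, R_B = 1012/25 kN, M_B = -72 kN·m

R_A = 163/25 kN, M_A = 1056/25 kN·m, R_B = 1012/25 kN, M_B = -72 kN·m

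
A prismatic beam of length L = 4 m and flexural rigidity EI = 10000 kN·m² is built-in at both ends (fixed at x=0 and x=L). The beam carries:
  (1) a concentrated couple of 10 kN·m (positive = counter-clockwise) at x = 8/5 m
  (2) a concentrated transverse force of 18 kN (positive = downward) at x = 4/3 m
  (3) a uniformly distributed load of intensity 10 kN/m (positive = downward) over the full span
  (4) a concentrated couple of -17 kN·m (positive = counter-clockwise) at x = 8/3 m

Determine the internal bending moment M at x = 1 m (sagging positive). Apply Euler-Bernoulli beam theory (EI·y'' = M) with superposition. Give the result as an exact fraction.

Load 1 — applied couple M₀=10 kN·m at a=8/5 m (b=L-a=12/5):
  M_1 = R_Ax - M_A  [x≤a] with R_A=18/5, M_A=6/5 = (18/5)·1 - (6/5) = 12/5 kN·m
Load 2 — point force P=18 kN at a=4/3 m (b=L-a=8/3):
  M_2 = Pb²(3a+b)x/L³ - Pab²/L²  [x≤a] = 18·(8/3)²·(3·(4/3)+(8/3))·1/4³ - 18·(4/3)·(8/3)²/4² = 8/3 kN·m
Load 3 — uniform load w=10 kN/m over full span:
  M_3 = wLx/2 - wL²/12 - wx²/2 = 10·4·1/2 - 10·4²/12 - 10·1²/2 = 5/3 kN·m
Load 4 — applied couple M₀=-17 kN·m at a=8/3 m (b=L-a=4/3):
  M_4 = R_Ax - M_A  [x≤a] with R_A=-17/3, M_A=-17/3 = (-17/3)·1 - (-17/3) = 0 kN·m
Superposition: M = Σ M_i = 101/15 kN·m ≈ 6.733333 kN·m

M(1) = 101/15 kN·m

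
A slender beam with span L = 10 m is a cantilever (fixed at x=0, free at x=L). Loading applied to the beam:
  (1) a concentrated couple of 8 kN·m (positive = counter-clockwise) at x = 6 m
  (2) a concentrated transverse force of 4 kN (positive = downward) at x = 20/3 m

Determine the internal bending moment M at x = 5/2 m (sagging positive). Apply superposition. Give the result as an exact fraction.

M(5/2) = -26/3 kN·m

Load 1 — applied couple M₀=8 kN·m at a=6 m (b=L-a=4):
  M_1 = M₀  [x≤a] = 8 = 8 kN·m
Load 2 — point force P=4 kN at a=20/3 m (b=L-a=10/3):
  M_2 = -P(a-x)  [x≤a] = -4·((20/3)-(5/2)) = -50/3 kN·m
Superposition: M = Σ M_i = -26/3 kN·m ≈ -8.666667 kN·m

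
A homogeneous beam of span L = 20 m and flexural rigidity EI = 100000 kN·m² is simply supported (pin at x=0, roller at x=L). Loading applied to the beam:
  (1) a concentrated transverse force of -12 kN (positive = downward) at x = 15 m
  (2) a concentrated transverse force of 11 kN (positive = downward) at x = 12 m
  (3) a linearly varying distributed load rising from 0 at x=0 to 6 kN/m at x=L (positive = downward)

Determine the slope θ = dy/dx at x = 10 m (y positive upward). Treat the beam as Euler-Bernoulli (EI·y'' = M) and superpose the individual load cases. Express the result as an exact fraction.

θ(10) = -1417/3000000 rad

Load 1 — point force P=-12 kN at a=15 m (b=L-a=5):
  θ_1 = -Pb(L²-b²-3x²)/(6LEI)  [x≤a] = -(-12)·5·(20²-5²-3·10²)/(6·20·100000) = 3/8000 rad
Load 2 — point force P=11 kN at a=12 m (b=L-a=8):
  θ_2 = -Pb(L²-b²-3x²)/(6LEI)  [x≤a] = -11·8·(20²-8²-3·10²)/(6·20·100000) = -33/125000 rad
Load 3 — triangular load w₀=6 kN/m (0→w₀ over full span):
  θ_3 = -w₀(7L⁴-30L²x²+15x⁴)/(360LEI) = -6·(7·20⁴-30·20²·10²+15·10⁴)/(360·20·100000) = -7/12000 rad
Superposition: θ = Σ θ_i = -1417/3000000 rad ≈ -0.000472 rad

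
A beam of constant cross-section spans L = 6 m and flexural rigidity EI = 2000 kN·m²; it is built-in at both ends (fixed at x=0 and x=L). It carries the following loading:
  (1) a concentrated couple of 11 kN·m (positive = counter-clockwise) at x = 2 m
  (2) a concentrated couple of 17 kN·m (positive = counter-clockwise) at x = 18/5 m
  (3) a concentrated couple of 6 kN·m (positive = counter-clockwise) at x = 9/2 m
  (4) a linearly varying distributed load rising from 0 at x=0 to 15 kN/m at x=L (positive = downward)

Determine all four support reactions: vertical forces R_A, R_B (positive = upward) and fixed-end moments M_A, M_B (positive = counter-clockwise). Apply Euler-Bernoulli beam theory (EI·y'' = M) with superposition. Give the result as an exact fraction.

R_A = 38069/1800 kN, M_A = 5063/200 kN·m, R_B = 42931/1800 kN, M_B = -13451/600 kN·m

Load 1 — applied couple M₀=11 kN·m at a=2 m (b=L-a=4):
  R_A = 6M₀ab/L³ = 6·11·2·4/6³ = 22/9 kN
  M_A = M₀b(2a-b)/L² = 11·4·(2·2-4)/6² = 0 kN·m
  R_B = -6M₀ab/L³ = -6·11·2·4/6³ = -22/9 kN
  M_B = M₀a(2b-a)/L² = 11·2·(2·4-2)/6² = 11/3 kN·m
Load 2 — applied couple M₀=17 kN·m at a=18/5 m (b=L-a=12/5):
  R_A = 6M₀ab/L³ = 6·17·(18/5)·(12/5)/6³ = 102/25 kN
  M_A = M₀b(2a-b)/L² = 17·(12/5)·(2·(18/5)-(12/5))/6² = 136/25 kN·m
  R_B = -6M₀ab/L³ = -6·17·(18/5)·(12/5)/6³ = -102/25 kN
  M_B = M₀a(2b-a)/L² = 17·(18/5)·(2·(12/5)-(18/5))/6² = 51/25 kN·m
Load 3 — applied couple M₀=6 kN·m at a=9/2 m (b=L-a=3/2):
  R_A = 6M₀ab/L³ = 6·6·(9/2)·(3/2)/6³ = 9/8 kN
  M_A = M₀b(2a-b)/L² = 6·(3/2)·(2·(9/2)-(3/2))/6² = 15/8 kN·m
  R_B = -6M₀ab/L³ = -6·6·(9/2)·(3/2)/6³ = -9/8 kN
  M_B = M₀a(2b-a)/L² = 6·(9/2)·(2·(3/2)-(9/2))/6² = -9/8 kN·m
Load 4 — triangular load w₀=15 kN/m (0→w₀ over full span):
  R_A = 3w₀L/20 = 3·15·6/20 = 27/2 kN
  M_A = w₀L²/30 = 15·6²/30 = 18 kN·m
  R_B = 7w₀L/20 = 7·15·6/20 = 63/2 kN
  M_B = -w₀L²/20 = -15·6²/20 = -27 kN·m
Superposition: R_A = 38069/1800 kN, M_A = 5063/200 kN·m, R_B = 42931/1800 kN, M_B = -13451/600 kN·m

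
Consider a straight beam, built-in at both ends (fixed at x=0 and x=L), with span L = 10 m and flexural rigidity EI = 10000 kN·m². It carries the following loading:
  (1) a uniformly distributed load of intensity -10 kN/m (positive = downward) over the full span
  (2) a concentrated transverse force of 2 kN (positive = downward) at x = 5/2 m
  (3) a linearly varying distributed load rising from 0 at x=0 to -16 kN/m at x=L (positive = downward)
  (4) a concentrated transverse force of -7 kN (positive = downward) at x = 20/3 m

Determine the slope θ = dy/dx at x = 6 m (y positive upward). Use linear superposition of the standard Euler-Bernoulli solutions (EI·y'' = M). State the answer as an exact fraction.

Load 1 — uniform load w=-10 kN/m over full span:
  θ_1 = -wx(L-x)(L-2x)/(12EI) = -(-10)·6·(10-6)·(10-2·6)/(12·10000) = -1/250 rad
Load 2 — point force P=2 kN at a=5/2 m (b=L-a=15/2):
  θ_2 = Pa²(L-x)(2bL-(3b+a)(L-x))/(2L³EI)  [x>a] = 2·(5/2)²·(10-6)·(2·(15/2)·10-(3·(15/2)+(5/2))·(10-6))/(2·10³·10000) = 1/8000 rad
Load 3 — triangular load w₀=-16 kN/m (0→w₀ over full span):
  θ_3 = -w₀(2x(L-x)(L-2x)(x+2L)+x²(L-x)²)/(120LEI) = -(-16)·(2·6·(10-6)·(10-2·6)·(6+2·10)+6²·(10-6)²)/(120·10·10000) = -8/3125 rad
Load 4 — point force P=-7 kN at a=20/3 m (b=L-a=10/3):
  θ_4 = -Pb²x(2aL-(3a+b)x)/(2L³EI)  [x≤a] = -(-7)·(10/3)²·6·(2·(20/3)·10-(3·(20/3)+(10/3))·6)/(2·10³·10000) = -7/45000 rad
Superposition: θ = Σ θ_i = -11863/1800000 rad ≈ -0.006591 rad

θ(6) = -11863/1800000 rad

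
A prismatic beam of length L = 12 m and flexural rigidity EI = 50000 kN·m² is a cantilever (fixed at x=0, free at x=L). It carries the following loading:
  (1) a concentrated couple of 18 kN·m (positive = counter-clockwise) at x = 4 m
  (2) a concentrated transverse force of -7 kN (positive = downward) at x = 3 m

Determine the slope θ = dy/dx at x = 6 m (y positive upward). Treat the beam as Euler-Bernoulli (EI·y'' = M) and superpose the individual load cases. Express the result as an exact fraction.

θ(6) = 207/100000 rad

Load 1 — applied couple M₀=18 kN·m at a=4 m (b=L-a=8):
  θ_1 = M₀a/EI  [x>a] = 18·4/50000 = 9/6250 rad
Load 2 — point force P=-7 kN at a=3 m (b=L-a=9):
  θ_2 = -Pa²/(2EI)  [x>a] = -(-7)·3²/(2·50000) = 63/100000 rad
Superposition: θ = Σ θ_i = 207/100000 rad ≈ 0.002070 rad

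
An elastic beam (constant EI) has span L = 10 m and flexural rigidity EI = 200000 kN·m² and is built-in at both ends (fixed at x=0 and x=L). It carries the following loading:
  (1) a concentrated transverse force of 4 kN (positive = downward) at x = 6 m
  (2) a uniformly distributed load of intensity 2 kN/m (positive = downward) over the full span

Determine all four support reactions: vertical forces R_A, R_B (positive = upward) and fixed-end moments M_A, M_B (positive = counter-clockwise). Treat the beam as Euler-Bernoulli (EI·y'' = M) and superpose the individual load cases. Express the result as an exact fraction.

R_A = 1426/125 kN, M_A = 1538/75 kN·m, R_B = 1574/125 kN, M_B = -1682/75 kN·m

Load 1 — point force P=4 kN at a=6 m (b=L-a=4):
  R_A = Pb²(3a+b)/L³ = 4·4²·(3·6+4)/10³ = 176/125 kN
  M_A = Pab²/L² = 4·6·4²/10² = 96/25 kN·m
  R_B = Pa²(a+3b)/L³ = 4·6²·(6+3·4)/10³ = 324/125 kN
  M_B = -Pa²b/L² = -4·6²·4/10² = -144/25 kN·m
Load 2 — uniform load w=2 kN/m over full span:
  R_A = wL/2 = 2·10/2 = 10 kN
  M_A = wL²/12 = 2·10²/12 = 50/3 kN·m
  R_B = wL/2 = 2·10/2 = 10 kN
  M_B = -wL²/12 = -2·10²/12 = -50/3 kN·m
Superposition: R_A = 1426/125 kN, M_A = 1538/75 kN·m, R_B = 1574/125 kN, M_B = -1682/75 kN·m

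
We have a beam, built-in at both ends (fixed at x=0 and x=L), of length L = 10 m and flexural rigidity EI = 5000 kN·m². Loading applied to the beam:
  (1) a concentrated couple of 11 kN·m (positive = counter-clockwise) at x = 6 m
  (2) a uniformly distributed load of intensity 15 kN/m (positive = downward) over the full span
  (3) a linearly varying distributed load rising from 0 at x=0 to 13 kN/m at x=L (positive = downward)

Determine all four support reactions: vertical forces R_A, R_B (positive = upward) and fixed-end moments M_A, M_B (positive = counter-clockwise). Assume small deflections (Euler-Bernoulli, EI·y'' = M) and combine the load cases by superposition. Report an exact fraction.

Load 1 — applied couple M₀=11 kN·m at a=6 m (b=L-a=4):
  R_A = 6M₀ab/L³ = 6·11·6·4/10³ = 198/125 kN
  M_A = M₀b(2a-b)/L² = 11·4·(2·6-4)/10² = 88/25 kN·m
  R_B = -6M₀ab/L³ = -6·11·6·4/10³ = -198/125 kN
  M_B = M₀a(2b-a)/L² = 11·6·(2·4-6)/10² = 33/25 kN·m
Load 2 — uniform load w=15 kN/m over full span:
  R_A = wL/2 = 15·10/2 = 75 kN
  M_A = wL²/12 = 15·10²/12 = 125 kN·m
  R_B = wL/2 = 15·10/2 = 75 kN
  M_B = -wL²/12 = -15·10²/12 = -125 kN·m
Load 3 — triangular load w₀=13 kN/m (0→w₀ over full span):
  R_A = 3w₀L/20 = 3·13·10/20 = 39/2 kN
  M_A = w₀L²/30 = 13·10²/30 = 130/3 kN·m
  R_B = 7w₀L/20 = 7·13·10/20 = 91/2 kN
  M_B = -w₀L²/20 = -13·10²/20 = -65 kN·m
Superposition: R_A = 24021/250 kN, M_A = 12889/75 kN·m, R_B = 29729/250 kN, M_B = -4717/25 kN·m

R_A = 24021/250 kN, M_A = 12889/75 kN·m, R_B = 29729/250 kN, M_B = -4717/25 kN·m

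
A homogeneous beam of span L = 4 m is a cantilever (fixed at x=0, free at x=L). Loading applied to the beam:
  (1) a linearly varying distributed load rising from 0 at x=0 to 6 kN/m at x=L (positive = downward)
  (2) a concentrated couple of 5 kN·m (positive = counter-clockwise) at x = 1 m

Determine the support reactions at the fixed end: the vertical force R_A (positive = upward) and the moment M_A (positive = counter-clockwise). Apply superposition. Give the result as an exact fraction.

Load 1 — triangular load w₀=6 kN/m (0→w₀ over full span):
  R_A = w₀L/2 = 6·4/2 = 12 kN
  M_A = w₀L²/3 = 6·4²/3 = 32 kN·m
Load 2 — applied couple M₀=5 kN·m at a=1 m (b=L-a=3):
  R_A = 0 kN
  M_A = -M₀ = -5 kN·m
Superposition: R_A = 12 kN, M_A = 27 kN·m

R_A = 12 kN, M_A = 27 kN·m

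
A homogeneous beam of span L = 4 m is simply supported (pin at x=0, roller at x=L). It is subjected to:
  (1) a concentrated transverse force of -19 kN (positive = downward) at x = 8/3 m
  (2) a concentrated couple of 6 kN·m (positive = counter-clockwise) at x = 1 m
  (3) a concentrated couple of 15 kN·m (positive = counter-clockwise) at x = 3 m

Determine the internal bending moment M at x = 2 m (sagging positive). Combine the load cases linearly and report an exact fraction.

M(2) = -49/6 kN·m

Load 1 — point force P=-19 kN at a=8/3 m (b=L-a=4/3):
  M_1 = Pbx/L  [x≤a] = (-19)·(4/3)·2/4 = -38/3 kN·m
Load 2 — applied couple M₀=6 kN·m at a=1 m (b=L-a=3):
  M_2 = M₀x/L - M₀  [x>a] = 6·2/4 - 6 = -3 kN·m
Load 3 — applied couple M₀=15 kN·m at a=3 m (b=L-a=1):
  M_3 = M₀x/L  [x≤a] = 15·2/4 = 15/2 kN·m
Superposition: M = Σ M_i = -49/6 kN·m ≈ -8.166667 kN·m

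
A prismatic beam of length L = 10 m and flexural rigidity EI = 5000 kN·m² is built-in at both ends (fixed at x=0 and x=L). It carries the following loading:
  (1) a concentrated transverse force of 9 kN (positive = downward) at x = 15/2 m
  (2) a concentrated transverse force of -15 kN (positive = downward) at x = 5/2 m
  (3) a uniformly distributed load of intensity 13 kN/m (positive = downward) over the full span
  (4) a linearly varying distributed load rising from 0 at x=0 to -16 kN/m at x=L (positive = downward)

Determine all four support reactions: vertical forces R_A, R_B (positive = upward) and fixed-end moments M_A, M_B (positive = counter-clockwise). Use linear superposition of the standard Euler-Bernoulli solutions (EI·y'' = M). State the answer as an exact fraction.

R_A = 119/4 kN, M_A = 305/8 kN·m, R_B = 57/4 kN, M_B = -815/24 kN·m

Load 1 — point force P=9 kN at a=15/2 m (b=L-a=5/2):
  R_A = Pb²(3a+b)/L³ = 9·(5/2)²·(3·(15/2)+(5/2))/10³ = 45/32 kN
  M_A = Pab²/L² = 9·(15/2)·(5/2)²/10² = 135/32 kN·m
  R_B = Pa²(a+3b)/L³ = 9·(15/2)²·((15/2)+3·(5/2))/10³ = 243/32 kN
  M_B = -Pa²b/L² = -9·(15/2)²·(5/2)/10² = -405/32 kN·m
Load 2 — point force P=-15 kN at a=5/2 m (b=L-a=15/2):
  R_A = Pb²(3a+b)/L³ = (-15)·(15/2)²·(3·(5/2)+(15/2))/10³ = -405/32 kN
  M_A = Pab²/L² = (-15)·(5/2)·(15/2)²/10² = -675/32 kN·m
  R_B = Pa²(a+3b)/L³ = (-15)·(5/2)²·((5/2)+3·(15/2))/10³ = -75/32 kN
  M_B = -Pa²b/L² = -(-15)·(5/2)²·(15/2)/10² = 225/32 kN·m
Load 3 — uniform load w=13 kN/m over full span:
  R_A = wL/2 = 13·10/2 = 65 kN
  M_A = wL²/12 = 13·10²/12 = 325/3 kN·m
  R_B = wL/2 = 13·10/2 = 65 kN
  M_B = -wL²/12 = -13·10²/12 = -325/3 kN·m
Load 4 — triangular load w₀=-16 kN/m (0→w₀ over full span):
  R_A = 3w₀L/20 = 3·(-16)·10/20 = -24 kN
  M_A = w₀L²/30 = (-16)·10²/30 = -160/3 kN·m
  R_B = 7w₀L/20 = 7·(-16)·10/20 = -56 kN
  M_B = -w₀L²/20 = -(-16)·10²/20 = 80 kN·m
Superposition: R_A = 119/4 kN, M_A = 305/8 kN·m, R_B = 57/4 kN, M_B = -815/24 kN·m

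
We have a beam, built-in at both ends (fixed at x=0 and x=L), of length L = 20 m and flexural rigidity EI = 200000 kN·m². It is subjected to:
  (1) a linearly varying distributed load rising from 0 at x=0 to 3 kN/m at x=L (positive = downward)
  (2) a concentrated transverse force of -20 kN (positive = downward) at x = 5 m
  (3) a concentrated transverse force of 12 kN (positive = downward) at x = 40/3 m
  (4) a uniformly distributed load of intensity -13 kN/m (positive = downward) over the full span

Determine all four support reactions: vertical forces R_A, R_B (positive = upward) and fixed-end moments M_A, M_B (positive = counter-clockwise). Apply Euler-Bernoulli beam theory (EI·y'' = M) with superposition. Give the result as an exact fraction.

R_A = -9703/72 kN, M_A = -15545/36 kN·m, R_B = -7433/72 kN, M_B = 12835/36 kN·m

Load 1 — triangular load w₀=3 kN/m (0→w₀ over full span):
  R_A = 3w₀L/20 = 3·3·20/20 = 9 kN
  M_A = w₀L²/30 = 3·20²/30 = 40 kN·m
  R_B = 7w₀L/20 = 7·3·20/20 = 21 kN
  M_B = -w₀L²/20 = -3·20²/20 = -60 kN·m
Load 2 — point force P=-20 kN at a=5 m (b=L-a=15):
  R_A = Pb²(3a+b)/L³ = (-20)·15²·(3·5+15)/20³ = -135/8 kN
  M_A = Pab²/L² = (-20)·5·15²/20² = -225/4 kN·m
  R_B = Pa²(a+3b)/L³ = (-20)·5²·(5+3·15)/20³ = -25/8 kN
  M_B = -Pa²b/L² = -(-20)·5²·15/20² = 75/4 kN·m
Load 3 — point force P=12 kN at a=40/3 m (b=L-a=20/3):
  R_A = Pb²(3a+b)/L³ = 12·(20/3)²·(3·(40/3)+(20/3))/20³ = 28/9 kN
  M_A = Pab²/L² = 12·(40/3)·(20/3)²/20² = 160/9 kN·m
  R_B = Pa²(a+3b)/L³ = 12·(40/3)²·((40/3)+3·(20/3))/20³ = 80/9 kN
  M_B = -Pa²b/L² = -12·(40/3)²·(20/3)/20² = -320/9 kN·m
Load 4 — uniform load w=-13 kN/m over full span:
  R_A = wL/2 = (-13)·20/2 = -130 kN
  M_A = wL²/12 = (-13)·20²/12 = -1300/3 kN·m
  R_B = wL/2 = (-13)·20/2 = -130 kN
  M_B = -wL²/12 = -(-13)·20²/12 = 1300/3 kN·m
Superposition: R_A = -9703/72 kN, M_A = -15545/36 kN·m, R_B = -7433/72 kN, M_B = 12835/36 kN·m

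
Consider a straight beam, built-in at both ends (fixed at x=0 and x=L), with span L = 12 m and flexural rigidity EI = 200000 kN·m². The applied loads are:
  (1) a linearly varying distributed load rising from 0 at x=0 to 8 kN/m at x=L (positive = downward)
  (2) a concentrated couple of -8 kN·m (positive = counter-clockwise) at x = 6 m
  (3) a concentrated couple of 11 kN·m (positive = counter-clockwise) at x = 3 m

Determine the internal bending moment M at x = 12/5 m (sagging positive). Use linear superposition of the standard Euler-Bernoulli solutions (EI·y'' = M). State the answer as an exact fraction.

Load 1 — triangular load w₀=8 kN/m (0→w₀ over full span):
  M_1 = 3w₀Lx/20 - w₀L²/30 - w₀x³/(6L) = 3·8·12·(12/5)/20 - 8·12²/30 - 8·(12/5)³/(6·12) = -672/125 kN·m
Load 2 — applied couple M₀=-8 kN·m at a=6 m (b=L-a=6):
  M_2 = R_Ax - M_A  [x≤a] with R_A=-1, M_A=-2 = (-1)·(12/5) - (-2) = -2/5 kN·m
Load 3 — applied couple M₀=11 kN·m at a=3 m (b=L-a=9):
  M_3 = R_Ax - M_A  [x≤a] with R_A=33/32, M_A=-33/16 = (33/32)·(12/5) - (-33/16) = 363/80 kN·m
Superposition: M = Σ M_i = -2477/2000 kN·m ≈ -1.238500 kN·m

M(12/5) = -2477/2000 kN·m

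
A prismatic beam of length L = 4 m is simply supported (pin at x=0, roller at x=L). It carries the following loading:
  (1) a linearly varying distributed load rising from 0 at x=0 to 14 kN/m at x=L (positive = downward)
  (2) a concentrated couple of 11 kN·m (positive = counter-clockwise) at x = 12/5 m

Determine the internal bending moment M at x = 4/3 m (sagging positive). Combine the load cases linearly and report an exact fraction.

M(4/3) = 1193/81 kN·m

Load 1 — triangular load w₀=14 kN/m (0→w₀ over full span):
  M_1 = w₀Lx/6 - w₀x³/(6L) = 14·4·(4/3)/6 - 14·(4/3)³/(6·4) = 896/81 kN·m
Load 2 — applied couple M₀=11 kN·m at a=12/5 m (b=L-a=8/5):
  M_2 = M₀x/L  [x≤a] = 11·(4/3)/4 = 11/3 kN·m
Superposition: M = Σ M_i = 1193/81 kN·m ≈ 14.728395 kN·m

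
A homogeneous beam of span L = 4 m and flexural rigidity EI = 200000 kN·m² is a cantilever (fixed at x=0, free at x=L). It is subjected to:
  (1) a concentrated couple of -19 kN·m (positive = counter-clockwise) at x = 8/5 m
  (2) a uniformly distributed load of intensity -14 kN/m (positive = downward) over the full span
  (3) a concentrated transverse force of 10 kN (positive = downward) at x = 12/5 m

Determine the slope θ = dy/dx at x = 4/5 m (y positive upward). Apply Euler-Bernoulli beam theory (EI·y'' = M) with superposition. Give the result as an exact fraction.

Load 1 — applied couple M₀=-19 kN·m at a=8/5 m (b=L-a=12/5):
  θ_1 = M₀x/EI  [x≤a] = (-19)·(4/5)/200000 = -19/250000 rad
Load 2 — uniform load w=-14 kN/m over full span:
  θ_2 = -wx(x²-3Lx+3L²)/(6EI) = -(-14)·(4/5)·((4/5)²-3·4·(4/5)+3·4²)/(6·200000) = 427/1171875 rad
Load 3 — point force P=10 kN at a=12/5 m (b=L-a=8/5):
  θ_3 = -Px(2a-x)/(2EI)  [x≤a] = -10·(4/5)·(2·(12/5)-(4/5))/(2·200000) = -1/12500 rad
Superposition: θ = Σ θ_i = 3907/18750000 rad ≈ 0.000208 rad

θ(4/5) = 3907/18750000 rad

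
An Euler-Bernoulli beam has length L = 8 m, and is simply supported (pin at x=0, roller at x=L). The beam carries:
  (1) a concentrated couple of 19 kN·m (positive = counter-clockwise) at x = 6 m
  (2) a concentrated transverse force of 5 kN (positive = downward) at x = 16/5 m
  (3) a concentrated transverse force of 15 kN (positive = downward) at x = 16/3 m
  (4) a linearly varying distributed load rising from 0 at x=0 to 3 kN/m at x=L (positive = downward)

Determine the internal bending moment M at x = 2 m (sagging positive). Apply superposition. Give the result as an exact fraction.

Load 1 — applied couple M₀=19 kN·m at a=6 m (b=L-a=2):
  M_1 = M₀x/L  [x≤a] = 19·2/8 = 19/4 kN·m
Load 2 — point force P=5 kN at a=16/5 m (b=L-a=24/5):
  M_2 = Pbx/L  [x≤a] = 5·(24/5)·2/8 = 6 kN·m
Load 3 — point force P=15 kN at a=16/3 m (b=L-a=8/3):
  M_3 = Pbx/L  [x≤a] = 15·(8/3)·2/8 = 10 kN·m
Load 4 — triangular load w₀=3 kN/m (0→w₀ over full span):
  M_4 = w₀Lx/6 - w₀x³/(6L) = 3·8·2/6 - 3·2³/(6·8) = 15/2 kN·m
Superposition: M = Σ M_i = 113/4 kN·m ≈ 28.250000 kN·m

M(2) = 113/4 kN·m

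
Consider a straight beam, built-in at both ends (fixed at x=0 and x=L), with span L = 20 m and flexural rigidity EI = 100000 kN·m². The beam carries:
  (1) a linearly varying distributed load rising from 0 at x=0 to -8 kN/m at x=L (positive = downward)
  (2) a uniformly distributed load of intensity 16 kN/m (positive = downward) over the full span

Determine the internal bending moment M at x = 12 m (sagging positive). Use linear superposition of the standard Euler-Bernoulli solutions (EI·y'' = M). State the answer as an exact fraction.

M(12) = 2528/15 kN·m

Load 1 — triangular load w₀=-8 kN/m (0→w₀ over full span):
  M_1 = 3w₀Lx/20 - w₀L²/30 - w₀x³/(6L) = 3·(-8)·20·12/20 - (-8)·20²/30 - (-8)·12³/(6·20) = -992/15 kN·m
Load 2 — uniform load w=16 kN/m over full span:
  M_2 = wLx/2 - wL²/12 - wx²/2 = 16·20·12/2 - 16·20²/12 - 16·12²/2 = 704/3 kN·m
Superposition: M = Σ M_i = 2528/15 kN·m ≈ 168.533333 kN·m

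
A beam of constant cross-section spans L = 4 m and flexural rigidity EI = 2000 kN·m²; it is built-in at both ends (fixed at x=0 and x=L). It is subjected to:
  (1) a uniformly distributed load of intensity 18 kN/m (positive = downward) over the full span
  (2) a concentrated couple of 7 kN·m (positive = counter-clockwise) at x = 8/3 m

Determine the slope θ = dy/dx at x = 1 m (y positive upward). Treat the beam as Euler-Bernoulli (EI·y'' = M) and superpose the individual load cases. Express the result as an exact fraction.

θ(1) = -61/12000 rad

Load 1 — uniform load w=18 kN/m over full span:
  θ_1 = -wx(L-x)(L-2x)/(12EI) = -18·1·(4-1)·(4-2·1)/(12·2000) = -9/2000 rad
Load 2 — applied couple M₀=7 kN·m at a=8/3 m (b=L-a=4/3):
  θ_2 = (R_Ax²/2 - M_Ax)/EI  [x≤a] with R_A=7/3, M_A=7/3 = ((7/3)·1²/2 - (7/3)·1)/2000 = -7/12000 rad
Superposition: θ = Σ θ_i = -61/12000 rad ≈ -0.005083 rad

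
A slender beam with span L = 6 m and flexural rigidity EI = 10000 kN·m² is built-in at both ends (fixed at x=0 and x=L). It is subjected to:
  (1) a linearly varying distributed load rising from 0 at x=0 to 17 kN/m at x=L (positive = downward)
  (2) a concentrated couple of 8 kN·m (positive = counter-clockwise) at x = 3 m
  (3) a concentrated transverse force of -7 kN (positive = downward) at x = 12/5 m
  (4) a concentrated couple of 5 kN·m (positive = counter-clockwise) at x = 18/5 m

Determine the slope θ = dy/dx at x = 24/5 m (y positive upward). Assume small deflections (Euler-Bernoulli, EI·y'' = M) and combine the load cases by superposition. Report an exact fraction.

θ(24/5) = 18417/15625000 rad

Load 1 — triangular load w₀=17 kN/m (0→w₀ over full span):
  θ_1 = -w₀(2x(L-x)(L-2x)(x+2L)+x²(L-x)²)/(120LEI) = -17·(2·(24/5)·(6-(24/5))·(6-2·(24/5))·((24/5)+2·6)+(24/5)²·(6-(24/5))²)/(120·6·10000) = 612/390625 rad
Load 2 — applied couple M₀=8 kN·m at a=3 m (b=L-a=3):
  θ_2 = (R_Ax²/2 - M_Ax - M₀(x-a))/EI  [x>a] with R_A=2, M_A=2 = (2·(24/5)²/2 - 2·(24/5) - 8·((24/5)-3))/10000 = -3/31250 rad
Load 3 — point force P=-7 kN at a=12/5 m (b=L-a=18/5):
  θ_3 = Pa²(L-x)(2bL-(3b+a)(L-x))/(2L³EI)  [x>a] = (-7)·(12/5)²·(6-(24/5))·(2·(18/5)·6-(3·(18/5)+(12/5))·(6-(24/5)))/(2·6³·10000) = -1197/3906250 rad
Load 4 — applied couple M₀=5 kN·m at a=18/5 m (b=L-a=12/5):
  θ_4 = (R_Ax²/2 - M_Ax - M₀(x-a))/EI  [x>a] with R_A=6/5, M_A=8/5 = ((6/5)·(24/5)²/2 - (8/5)·(24/5) - 5·((24/5)-(18/5)))/10000 = 9/625000 rad
Superposition: θ = Σ θ_i = 18417/15625000 rad ≈ 0.001179 rad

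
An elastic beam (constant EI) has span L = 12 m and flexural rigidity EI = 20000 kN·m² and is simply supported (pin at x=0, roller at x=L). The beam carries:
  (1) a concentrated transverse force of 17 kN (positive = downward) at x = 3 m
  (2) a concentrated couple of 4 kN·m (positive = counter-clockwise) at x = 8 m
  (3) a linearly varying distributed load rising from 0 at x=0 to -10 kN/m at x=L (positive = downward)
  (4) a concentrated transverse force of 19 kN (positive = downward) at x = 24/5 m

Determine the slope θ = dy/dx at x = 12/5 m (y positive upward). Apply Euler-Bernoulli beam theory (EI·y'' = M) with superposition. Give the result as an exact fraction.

θ(12/5) = 21451/12000000 rad

Load 1 — point force P=17 kN at a=3 m (b=L-a=9):
  θ_1 = -Pb(L²-b²-3x²)/(6LEI)  [x≤a] = -17·9·(12²-9²-3·(12/5)²)/(6·12·20000) = -19431/4000000 rad
Load 2 — applied couple M₀=4 kN·m at a=8 m (b=L-a=4):
  θ_2 = (M₀x²/(2L)+C₁)/EI  [x≤a] with C₁=M₀(3b²-L²)/(6L)=-16/3 = (4·(12/5)²/(2·12)+(-16/3))/20000 = -41/187500 rad
Load 3 — triangular load w₀=-10 kN/m (0→w₀ over full span):
  θ_3 = -w₀(7L⁴-30L²x²+15x⁴)/(360LEI) = -(-10)·(7·12⁴-30·12²·(12/5)²+15·(12/5)⁴)/(360·12·20000) = 1092/78125 rad
Load 4 — point force P=19 kN at a=24/5 m (b=L-a=36/5):
  θ_4 = -Pb(L²-b²-3x²)/(6LEI)  [x≤a] = -19·(36/5)·(12²-(36/5)²-3·(12/5)²)/(6·12·20000) = -2223/312500 rad
Superposition: θ = Σ θ_i = 21451/12000000 rad ≈ 0.001788 rad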